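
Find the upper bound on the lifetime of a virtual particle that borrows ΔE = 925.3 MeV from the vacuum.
3.557 × 10^-25 s

Using the energy-time uncertainty principle:
ΔEΔt ≥ ℏ/2

For a virtual particle borrowing energy ΔE, the maximum lifetime is:
Δt_max = ℏ/(2ΔE)

Converting energy:
ΔE = 925.3 MeV = 1.482e-10 J

Δt_max = (1.055e-34 J·s) / (2 × 1.482e-10 J)
Δt_max = 3.557e-25 s = 3.557 × 10^-25 s

Virtual particles with higher borrowed energy exist for shorter times.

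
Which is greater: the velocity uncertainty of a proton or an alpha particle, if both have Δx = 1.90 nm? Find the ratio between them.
The proton has the larger minimum velocity uncertainty, by a ratio of 4.0.

For both particles, Δp_min = ℏ/(2Δx) = 2.775e-26 kg·m/s (same for both).

The velocity uncertainty is Δv = Δp/m:
- proton: Δv = 2.775e-26 / 1.673e-27 = 1.659e+01 m/s = 16.592 m/s
- alpha particle: Δv = 2.775e-26 / 6.645e-27 = 4.177e+00 m/s = 4.177 m/s

Ratio: 1.659e+01 / 4.177e+00 = 4.0

The lighter particle has larger velocity uncertainty because Δv ∝ 1/m.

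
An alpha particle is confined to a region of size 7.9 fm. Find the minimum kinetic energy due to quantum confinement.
20.923 keV

Using the uncertainty principle:

1. Position uncertainty: Δx ≈ 7.900e-15 m
2. Minimum momentum uncertainty: Δp = ℏ/(2Δx) = 6.675e-21 kg·m/s
3. Minimum kinetic energy:
   KE = (Δp)²/(2m) = (6.675e-21)²/(2 × 6.645e-27 kg)
   KE = 3.352e-15 J = 20.923 keV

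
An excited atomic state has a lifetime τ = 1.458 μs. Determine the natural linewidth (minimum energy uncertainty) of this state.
225.724 peV

Using the energy-time uncertainty principle:
ΔEΔt ≥ ℏ/2

The lifetime τ represents the time uncertainty Δt.
The natural linewidth (minimum energy uncertainty) is:

ΔE = ℏ/(2τ)
ΔE = (1.055e-34 J·s) / (2 × 1.458e-06 s)
ΔE = 3.617e-29 J = 225.724 peV

This natural linewidth limits the precision of spectroscopic measurements.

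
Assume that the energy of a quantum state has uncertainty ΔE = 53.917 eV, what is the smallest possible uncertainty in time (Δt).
6.104 as

Using the energy-time uncertainty principle:
ΔEΔt ≥ ℏ/2

The minimum uncertainty in time is:
Δt_min = ℏ/(2ΔE)
Δt_min = (1.055e-34 J·s) / (2 × 8.638e-18 J)
Δt_min = 6.104e-18 s = 6.104 as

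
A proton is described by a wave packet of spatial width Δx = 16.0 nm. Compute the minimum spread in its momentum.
3.296 × 10^-27 kg·m/s

For a wave packet, the spatial width Δx and momentum spread Δp are related by the uncertainty principle:
ΔxΔp ≥ ℏ/2

The minimum momentum spread is:
Δp_min = ℏ/(2Δx)
Δp_min = (1.055e-34 J·s) / (2 × 1.600e-08 m)
Δp_min = 3.296e-27 kg·m/s

A wave packet cannot have both a well-defined position and well-defined momentum.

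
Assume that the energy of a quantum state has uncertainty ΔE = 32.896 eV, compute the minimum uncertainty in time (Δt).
10.004 as

Using the energy-time uncertainty principle:
ΔEΔt ≥ ℏ/2

The minimum uncertainty in time is:
Δt_min = ℏ/(2ΔE)
Δt_min = (1.055e-34 J·s) / (2 × 5.271e-18 J)
Δt_min = 1.000e-17 s = 10.004 as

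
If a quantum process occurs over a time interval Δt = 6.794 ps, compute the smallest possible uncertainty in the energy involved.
48.441 μeV

Using the energy-time uncertainty principle:
ΔEΔt ≥ ℏ/2

The minimum uncertainty in energy is:
ΔE_min = ℏ/(2Δt)
ΔE_min = (1.055e-34 J·s) / (2 × 6.794e-12 s)
ΔE_min = 7.761e-24 J = 48.441 μeV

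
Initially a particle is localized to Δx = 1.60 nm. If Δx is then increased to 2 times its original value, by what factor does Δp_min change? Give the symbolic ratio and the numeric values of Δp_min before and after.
Original Δp_min = 3.296 × 10^-26 kg·m/s; new Δp'_min = 1.648 × 10^-26 kg·m/s; ratio Δp'_min/Δp_min = 1/2.

From the uncertainty principle ΔxΔp ≥ ℏ/2, the minimum momentum uncertainty is Δp_min = ℏ/(2Δx).

Original (Δx = 1.60 nm = 1.600e-09 m):
Δp_min = (1.055e-34 J·s)/(2 × 1.600e-09 m) = 3.296e-26 kg·m/s

When Δx → 2Δx:
Δp'_min = ℏ/(2 × 2Δx) = (1/2) × ℏ/(2Δx) = (1/2) × Δp_min
Δp'_min = 1/2 × 3.296e-26 kg·m/s = 1.648e-26 kg·m/s

Since Δp_min ∝ 1/Δx, when Δx is increased to 2 times its original value, Δp_min decreases to 1/2 of its original value.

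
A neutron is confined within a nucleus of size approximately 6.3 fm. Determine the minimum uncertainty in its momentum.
8.370 × 10^-21 kg·m/s

Using the Heisenberg uncertainty principle:
ΔxΔp ≥ ℏ/2

With Δx ≈ L = 6.300e-15 m (the confinement size):
Δp_min = ℏ/(2Δx)
Δp_min = (1.055e-34 J·s) / (2 × 6.300e-15 m)
Δp_min = 8.370e-21 kg·m/s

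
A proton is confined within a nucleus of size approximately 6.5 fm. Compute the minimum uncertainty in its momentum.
8.112 × 10^-21 kg·m/s

Using the Heisenberg uncertainty principle:
ΔxΔp ≥ ℏ/2

With Δx ≈ L = 6.500e-15 m (the confinement size):
Δp_min = ℏ/(2Δx)
Δp_min = (1.055e-34 J·s) / (2 × 6.500e-15 m)
Δp_min = 8.112e-21 kg·m/s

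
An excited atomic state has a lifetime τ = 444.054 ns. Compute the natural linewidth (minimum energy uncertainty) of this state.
741.140 peV

Using the energy-time uncertainty principle:
ΔEΔt ≥ ℏ/2

The lifetime τ represents the time uncertainty Δt.
The natural linewidth (minimum energy uncertainty) is:

ΔE = ℏ/(2τ)
ΔE = (1.055e-34 J·s) / (2 × 4.441e-07 s)
ΔE = 1.187e-28 J = 741.140 peV

This natural linewidth limits the precision of spectroscopic measurements.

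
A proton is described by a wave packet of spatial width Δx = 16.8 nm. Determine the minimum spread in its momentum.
3.139 × 10^-27 kg·m/s

For a wave packet, the spatial width Δx and momentum spread Δp are related by the uncertainty principle:
ΔxΔp ≥ ℏ/2

The minimum momentum spread is:
Δp_min = ℏ/(2Δx)
Δp_min = (1.055e-34 J·s) / (2 × 1.680e-08 m)
Δp_min = 3.139e-27 kg·m/s

A wave packet cannot have both a well-defined position and well-defined momentum.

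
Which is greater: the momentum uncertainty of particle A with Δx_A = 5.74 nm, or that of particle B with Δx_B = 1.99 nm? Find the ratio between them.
Particle B has the larger minimum momentum uncertainty, by a factor of 2.88.

For each particle, the minimum momentum uncertainty is Δp_min = ℏ/(2Δx):

Particle A: Δp_A = ℏ/(2×5.740e-09 m) = 9.186e-27 kg·m/s
Particle B: Δp_B = ℏ/(2×1.990e-09 m) = 2.650e-26 kg·m/s

Ratio: Δp_B/Δp_A = 2.88

Since Δp_min ∝ 1/Δx, the particle with smaller position uncertainty (B) has larger momentum uncertainty.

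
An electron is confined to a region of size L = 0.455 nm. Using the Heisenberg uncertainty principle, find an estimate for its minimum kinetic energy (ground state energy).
46.009 meV

Using the uncertainty principle to estimate ground state energy:

1. The position uncertainty is approximately the confinement size:
   Δx ≈ L = 4.550e-10 m

2. From ΔxΔp ≥ ℏ/2, the minimum momentum uncertainty is:
   Δp ≈ ℏ/(2L) = 1.159e-25 kg·m/s

3. The kinetic energy is approximately:
   KE ≈ (Δp)²/(2m) = (1.159e-25)²/(2 × 9.109e-31 kg)
   KE ≈ 7.371e-21 J = 46.009 meV

This is an order-of-magnitude estimate of the ground state energy.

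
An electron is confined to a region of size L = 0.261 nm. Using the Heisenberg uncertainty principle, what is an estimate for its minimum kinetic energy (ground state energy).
139.824 meV

Using the uncertainty principle to estimate ground state energy:

1. The position uncertainty is approximately the confinement size:
   Δx ≈ L = 2.610e-10 m

2. From ΔxΔp ≥ ℏ/2, the minimum momentum uncertainty is:
   Δp ≈ ℏ/(2L) = 2.020e-25 kg·m/s

3. The kinetic energy is approximately:
   KE ≈ (Δp)²/(2m) = (2.020e-25)²/(2 × 9.109e-31 kg)
   KE ≈ 2.240e-20 J = 139.824 meV

This is an order-of-magnitude estimate of the ground state energy.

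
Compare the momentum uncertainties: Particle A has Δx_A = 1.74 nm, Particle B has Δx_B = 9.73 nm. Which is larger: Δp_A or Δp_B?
Particle A has the larger minimum momentum uncertainty, by a factor of 5.59.

For each particle, the minimum momentum uncertainty is Δp_min = ℏ/(2Δx):

Particle A: Δp_A = ℏ/(2×1.740e-09 m) = 3.030e-26 kg·m/s
Particle B: Δp_B = ℏ/(2×9.730e-09 m) = 5.419e-27 kg·m/s

Ratio: Δp_A/Δp_B = 5.59

Since Δp_min ∝ 1/Δx, the particle with smaller position uncertainty (A) has larger momentum uncertainty.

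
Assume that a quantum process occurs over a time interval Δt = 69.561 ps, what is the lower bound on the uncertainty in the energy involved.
4.731 μeV

Using the energy-time uncertainty principle:
ΔEΔt ≥ ℏ/2

The minimum uncertainty in energy is:
ΔE_min = ℏ/(2Δt)
ΔE_min = (1.055e-34 J·s) / (2 × 6.956e-11 s)
ΔE_min = 7.580e-25 J = 4.731 μeV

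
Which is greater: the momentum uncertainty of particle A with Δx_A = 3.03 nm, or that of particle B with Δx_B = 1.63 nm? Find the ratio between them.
Particle B has the larger minimum momentum uncertainty, by a factor of 1.86.

For each particle, the minimum momentum uncertainty is Δp_min = ℏ/(2Δx):

Particle A: Δp_A = ℏ/(2×3.030e-09 m) = 1.740e-26 kg·m/s
Particle B: Δp_B = ℏ/(2×1.630e-09 m) = 3.235e-26 kg·m/s

Ratio: Δp_B/Δp_A = 1.86

Since Δp_min ∝ 1/Δx, the particle with smaller position uncertainty (B) has larger momentum uncertainty.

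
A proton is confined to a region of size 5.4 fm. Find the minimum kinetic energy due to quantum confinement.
177.896 keV

Using the uncertainty principle:

1. Position uncertainty: Δx ≈ 5.400e-15 m
2. Minimum momentum uncertainty: Δp = ℏ/(2Δx) = 9.765e-21 kg·m/s
3. Minimum kinetic energy:
   KE = (Δp)²/(2m) = (9.765e-21)²/(2 × 1.673e-27 kg)
   KE = 2.850e-14 J = 177.896 keV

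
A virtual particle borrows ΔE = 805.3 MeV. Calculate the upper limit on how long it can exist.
4.087 × 10^-25 s

Using the energy-time uncertainty principle:
ΔEΔt ≥ ℏ/2

For a virtual particle borrowing energy ΔE, the maximum lifetime is:
Δt_max = ℏ/(2ΔE)

Converting energy:
ΔE = 805.3 MeV = 1.290e-10 J

Δt_max = (1.055e-34 J·s) / (2 × 1.290e-10 J)
Δt_max = 4.087e-25 s = 4.087 × 10^-25 s

Virtual particles with higher borrowed energy exist for shorter times.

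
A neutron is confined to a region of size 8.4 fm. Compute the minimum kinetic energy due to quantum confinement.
73.417 keV

Using the uncertainty principle:

1. Position uncertainty: Δx ≈ 8.400e-15 m
2. Minimum momentum uncertainty: Δp = ℏ/(2Δx) = 6.277e-21 kg·m/s
3. Minimum kinetic energy:
   KE = (Δp)²/(2m) = (6.277e-21)²/(2 × 1.675e-27 kg)
   KE = 1.176e-14 J = 73.417 keV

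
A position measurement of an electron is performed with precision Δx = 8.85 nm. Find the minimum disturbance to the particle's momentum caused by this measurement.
5.958 × 10^-27 kg·m/s

The uncertainty principle implies that measuring position disturbs momentum:
ΔxΔp ≥ ℏ/2

When we measure position with precision Δx, we necessarily introduce a momentum uncertainty:
Δp ≥ ℏ/(2Δx)
Δp_min = (1.055e-34 J·s) / (2 × 8.850e-09 m)
Δp_min = 5.958e-27 kg·m/s

The more precisely we measure position, the greater the momentum disturbance.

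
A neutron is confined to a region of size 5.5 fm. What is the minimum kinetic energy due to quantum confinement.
171.250 keV

Using the uncertainty principle:

1. Position uncertainty: Δx ≈ 5.500e-15 m
2. Minimum momentum uncertainty: Δp = ℏ/(2Δx) = 9.587e-21 kg·m/s
3. Minimum kinetic energy:
   KE = (Δp)²/(2m) = (9.587e-21)²/(2 × 1.675e-27 kg)
   KE = 2.744e-14 J = 171.250 keV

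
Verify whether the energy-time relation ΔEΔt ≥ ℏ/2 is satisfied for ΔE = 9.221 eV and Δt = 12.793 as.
No, it violates the uncertainty relation.

Calculate the product ΔEΔt:
ΔE = 9.221 eV = 1.477e-18 J
ΔEΔt = (1.477e-18 J) × (1.279e-17 s)
ΔEΔt = 1.890e-35 J·s

Compare to the minimum allowed value ℏ/2:
ℏ/2 = 5.273e-35 J·s

Since ΔEΔt = 1.890e-35 J·s < 5.273e-35 J·s = ℏ/2,
this violates the uncertainty relation.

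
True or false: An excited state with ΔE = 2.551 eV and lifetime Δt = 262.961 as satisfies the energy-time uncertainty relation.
Yes, it satisfies the uncertainty relation.

Calculate the product ΔEΔt:
ΔE = 2.551 eV = 4.087e-19 J
ΔEΔt = (4.087e-19 J) × (2.630e-16 s)
ΔEΔt = 1.075e-34 J·s

Compare to the minimum allowed value ℏ/2:
ℏ/2 = 5.273e-35 J·s

Since ΔEΔt = 1.075e-34 J·s ≥ 5.273e-35 J·s = ℏ/2,
this satisfies the uncertainty relation.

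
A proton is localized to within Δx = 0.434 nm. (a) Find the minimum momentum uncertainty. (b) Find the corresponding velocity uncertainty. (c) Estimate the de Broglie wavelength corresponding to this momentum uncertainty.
(a) Δp_min = 1.215 × 10^-25 kg·m/s
(b) Δv_min = 72.637 m/s
(c) λ_dB = 5.454 nm

Step-by-step:

(a) From the uncertainty principle:
Δp_min = ℏ/(2Δx) = (1.055e-34 J·s)/(2 × 4.340e-10 m) = 1.215e-25 kg·m/s

(b) The velocity uncertainty:
Δv = Δp/m = (1.215e-25 kg·m/s)/(1.673e-27 kg) = 7.264e+01 m/s = 72.637 m/s

(c) The de Broglie wavelength for this momentum:
λ = h/p = (6.626e-34 J·s)/(1.215e-25 kg·m/s) = 5.454e-09 m = 5.454 nm

Note: The de Broglie wavelength is comparable to the localization size, as expected from wave-particle duality.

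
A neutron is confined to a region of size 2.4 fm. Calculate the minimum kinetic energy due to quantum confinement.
899.360 keV

Using the uncertainty principle:

1. Position uncertainty: Δx ≈ 2.400e-15 m
2. Minimum momentum uncertainty: Δp = ℏ/(2Δx) = 2.197e-20 kg·m/s
3. Minimum kinetic energy:
   KE = (Δp)²/(2m) = (2.197e-20)²/(2 × 1.675e-27 kg)
   KE = 1.441e-13 J = 899.360 keV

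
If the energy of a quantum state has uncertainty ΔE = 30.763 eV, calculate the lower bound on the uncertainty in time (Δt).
10.698 as

Using the energy-time uncertainty principle:
ΔEΔt ≥ ℏ/2

The minimum uncertainty in time is:
Δt_min = ℏ/(2ΔE)
Δt_min = (1.055e-34 J·s) / (2 × 4.929e-18 J)
Δt_min = 1.070e-17 s = 10.698 as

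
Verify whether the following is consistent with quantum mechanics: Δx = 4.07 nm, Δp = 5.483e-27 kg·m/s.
No, it violates the uncertainty principle (impossible measurement).

Calculate the product ΔxΔp:
ΔxΔp = (4.070e-09 m) × (5.483e-27 kg·m/s)
ΔxΔp = 2.232e-35 J·s

Compare to the minimum allowed value ℏ/2:
ℏ/2 = 5.273e-35 J·s

Since ΔxΔp = 2.232e-35 J·s < 5.273e-35 J·s = ℏ/2,
the measurement violates the uncertainty principle.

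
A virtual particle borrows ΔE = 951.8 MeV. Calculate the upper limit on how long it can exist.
3.458 × 10^-25 s

Using the energy-time uncertainty principle:
ΔEΔt ≥ ℏ/2

For a virtual particle borrowing energy ΔE, the maximum lifetime is:
Δt_max = ℏ/(2ΔE)

Converting energy:
ΔE = 951.8 MeV = 1.525e-10 J

Δt_max = (1.055e-34 J·s) / (2 × 1.525e-10 J)
Δt_max = 3.458e-25 s = 3.458 × 10^-25 s

Virtual particles with higher borrowed energy exist for shorter times.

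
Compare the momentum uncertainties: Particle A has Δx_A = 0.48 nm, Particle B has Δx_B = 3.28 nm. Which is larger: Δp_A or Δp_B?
Particle A has the larger minimum momentum uncertainty, by a factor of 6.83.

For each particle, the minimum momentum uncertainty is Δp_min = ℏ/(2Δx):

Particle A: Δp_A = ℏ/(2×4.800e-10 m) = 1.099e-25 kg·m/s
Particle B: Δp_B = ℏ/(2×3.280e-09 m) = 1.608e-26 kg·m/s

Ratio: Δp_A/Δp_B = 6.83

Since Δp_min ∝ 1/Δx, the particle with smaller position uncertainty (A) has larger momentum uncertainty.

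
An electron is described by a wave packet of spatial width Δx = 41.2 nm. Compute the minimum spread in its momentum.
1.280 × 10^-27 kg·m/s

For a wave packet, the spatial width Δx and momentum spread Δp are related by the uncertainty principle:
ΔxΔp ≥ ℏ/2

The minimum momentum spread is:
Δp_min = ℏ/(2Δx)
Δp_min = (1.055e-34 J·s) / (2 × 4.120e-08 m)
Δp_min = 1.280e-27 kg·m/s

A wave packet cannot have both a well-defined position and well-defined momentum.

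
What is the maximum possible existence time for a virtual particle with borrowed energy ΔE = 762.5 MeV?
4.316 × 10^-25 s

Using the energy-time uncertainty principle:
ΔEΔt ≥ ℏ/2

For a virtual particle borrowing energy ΔE, the maximum lifetime is:
Δt_max = ℏ/(2ΔE)

Converting energy:
ΔE = 762.5 MeV = 1.222e-10 J

Δt_max = (1.055e-34 J·s) / (2 × 1.222e-10 J)
Δt_max = 4.316e-25 s = 4.316 × 10^-25 s

Virtual particles with higher borrowed energy exist for shorter times.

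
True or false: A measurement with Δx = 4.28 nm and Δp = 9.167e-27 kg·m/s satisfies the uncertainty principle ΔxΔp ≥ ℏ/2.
No, it violates the uncertainty principle (impossible measurement).

Calculate the product ΔxΔp:
ΔxΔp = (4.280e-09 m) × (9.167e-27 kg·m/s)
ΔxΔp = 3.923e-35 J·s

Compare to the minimum allowed value ℏ/2:
ℏ/2 = 5.273e-35 J·s

Since ΔxΔp = 3.923e-35 J·s < 5.273e-35 J·s = ℏ/2,
the measurement violates the uncertainty principle.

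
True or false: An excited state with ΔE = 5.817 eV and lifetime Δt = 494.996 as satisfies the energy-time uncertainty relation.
Yes, it satisfies the uncertainty relation.

Calculate the product ΔEΔt:
ΔE = 5.817 eV = 9.320e-19 J
ΔEΔt = (9.320e-19 J) × (4.950e-16 s)
ΔEΔt = 4.613e-34 J·s

Compare to the minimum allowed value ℏ/2:
ℏ/2 = 5.273e-35 J·s

Since ΔEΔt = 4.613e-34 J·s ≥ 5.273e-35 J·s = ℏ/2,
this satisfies the uncertainty relation.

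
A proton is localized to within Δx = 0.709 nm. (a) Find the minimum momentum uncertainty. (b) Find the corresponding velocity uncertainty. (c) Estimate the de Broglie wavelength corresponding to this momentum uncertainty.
(a) Δp_min = 7.437 × 10^-26 kg·m/s
(b) Δv_min = 44.463 m/s
(c) λ_dB = 8.910 nm

Step-by-step:

(a) From the uncertainty principle:
Δp_min = ℏ/(2Δx) = (1.055e-34 J·s)/(2 × 7.090e-10 m) = 7.437e-26 kg·m/s

(b) The velocity uncertainty:
Δv = Δp/m = (7.437e-26 kg·m/s)/(1.673e-27 kg) = 4.446e+01 m/s = 44.463 m/s

(c) The de Broglie wavelength for this momentum:
λ = h/p = (6.626e-34 J·s)/(7.437e-26 kg·m/s) = 8.910e-09 m = 8.910 nm

Note: The de Broglie wavelength is comparable to the localization size, as expected from wave-particle duality.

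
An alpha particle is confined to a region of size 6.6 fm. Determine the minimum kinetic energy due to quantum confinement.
29.977 keV

Using the uncertainty principle:

1. Position uncertainty: Δx ≈ 6.600e-15 m
2. Minimum momentum uncertainty: Δp = ℏ/(2Δx) = 7.989e-21 kg·m/s
3. Minimum kinetic energy:
   KE = (Δp)²/(2m) = (7.989e-21)²/(2 × 6.645e-27 kg)
   KE = 4.803e-15 J = 29.977 keV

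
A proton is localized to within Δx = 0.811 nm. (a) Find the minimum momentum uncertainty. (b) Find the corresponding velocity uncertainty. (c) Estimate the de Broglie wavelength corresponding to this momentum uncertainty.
(a) Δp_min = 6.502 × 10^-26 kg·m/s
(b) Δv_min = 38.871 m/s
(c) λ_dB = 10.191 nm

Step-by-step:

(a) From the uncertainty principle:
Δp_min = ℏ/(2Δx) = (1.055e-34 J·s)/(2 × 8.110e-10 m) = 6.502e-26 kg·m/s

(b) The velocity uncertainty:
Δv = Δp/m = (6.502e-26 kg·m/s)/(1.673e-27 kg) = 3.887e+01 m/s = 38.871 m/s

(c) The de Broglie wavelength for this momentum:
λ = h/p = (6.626e-34 J·s)/(6.502e-26 kg·m/s) = 1.019e-08 m = 10.191 nm

Note: The de Broglie wavelength is comparable to the localization size, as expected from wave-particle duality.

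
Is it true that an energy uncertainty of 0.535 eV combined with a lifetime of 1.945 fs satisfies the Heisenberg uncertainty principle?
Yes, it satisfies the uncertainty relation.

Calculate the product ΔEΔt:
ΔE = 0.535 eV = 8.572e-20 J
ΔEΔt = (8.572e-20 J) × (1.945e-15 s)
ΔEΔt = 1.667e-34 J·s

Compare to the minimum allowed value ℏ/2:
ℏ/2 = 5.273e-35 J·s

Since ΔEΔt = 1.667e-34 J·s ≥ 5.273e-35 J·s = ℏ/2,
this satisfies the uncertainty relation.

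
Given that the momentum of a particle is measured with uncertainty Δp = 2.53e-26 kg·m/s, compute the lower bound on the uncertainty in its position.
2.084 nm

Using the Heisenberg uncertainty principle:
ΔxΔp ≥ ℏ/2

The minimum uncertainty in position is:
Δx_min = ℏ/(2Δp)
Δx_min = (1.055e-34 J·s) / (2 × 2.530e-26 kg·m/s)
Δx_min = 2.084e-09 m = 2.084 nm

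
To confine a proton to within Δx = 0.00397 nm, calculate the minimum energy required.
329.134 meV

Localizing a particle requires giving it sufficient momentum uncertainty:

1. From uncertainty principle: Δp ≥ ℏ/(2Δx)
   Δp_min = (1.055e-34 J·s) / (2 × 3.970e-12 m)
   Δp_min = 1.328e-23 kg·m/s

2. This momentum uncertainty corresponds to kinetic energy:
   KE ≈ (Δp)²/(2m) = (1.328e-23)²/(2 × 1.673e-27 kg)
   KE = 5.273e-20 J = 329.134 meV

Tighter localization requires more energy.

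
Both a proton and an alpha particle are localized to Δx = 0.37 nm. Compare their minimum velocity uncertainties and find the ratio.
The proton has the larger minimum velocity uncertainty, by a ratio of 4.0.

For both particles, Δp_min = ℏ/(2Δx) = 1.425e-25 kg·m/s (same for both).

The velocity uncertainty is Δv = Δp/m:
- proton: Δv = 1.425e-25 / 1.673e-27 = 8.520e+01 m/s = 85.201 m/s
- alpha particle: Δv = 1.425e-25 / 6.645e-27 = 2.145e+01 m/s = 21.447 m/s

Ratio: 8.520e+01 / 2.145e+01 = 4.0

The lighter particle has larger velocity uncertainty because Δv ∝ 1/m.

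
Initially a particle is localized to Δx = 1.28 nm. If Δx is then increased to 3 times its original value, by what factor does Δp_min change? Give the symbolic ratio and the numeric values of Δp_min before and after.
Original Δp_min = 4.119 × 10^-26 kg·m/s; new Δp'_min = 1.373 × 10^-26 kg·m/s; ratio Δp'_min/Δp_min = 1/3.

From the uncertainty principle ΔxΔp ≥ ℏ/2, the minimum momentum uncertainty is Δp_min = ℏ/(2Δx).

Original (Δx = 1.28 nm = 1.280e-09 m):
Δp_min = (1.055e-34 J·s)/(2 × 1.280e-09 m) = 4.119e-26 kg·m/s

When Δx → 3Δx:
Δp'_min = ℏ/(2 × 3Δx) = (1/3) × ℏ/(2Δx) = (1/3) × Δp_min
Δp'_min = 1/3 × 4.119e-26 kg·m/s = 1.373e-26 kg·m/s

Since Δp_min ∝ 1/Δx, when Δx is increased to 3 times its original value, Δp_min decreases to 1/3 of its original value.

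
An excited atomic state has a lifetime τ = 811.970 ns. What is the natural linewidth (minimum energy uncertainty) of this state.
405.318 peV

Using the energy-time uncertainty principle:
ΔEΔt ≥ ℏ/2

The lifetime τ represents the time uncertainty Δt.
The natural linewidth (minimum energy uncertainty) is:

ΔE = ℏ/(2τ)
ΔE = (1.055e-34 J·s) / (2 × 8.120e-07 s)
ΔE = 6.494e-29 J = 405.318 peV

This natural linewidth limits the precision of spectroscopic measurements.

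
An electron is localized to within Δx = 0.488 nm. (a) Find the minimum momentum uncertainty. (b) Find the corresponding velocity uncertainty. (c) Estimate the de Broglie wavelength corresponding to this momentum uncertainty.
(a) Δp_min = 1.081 × 10^-25 kg·m/s
(b) Δv_min = 118.614 km/s
(c) λ_dB = 6.132 nm

Step-by-step:

(a) From the uncertainty principle:
Δp_min = ℏ/(2Δx) = (1.055e-34 J·s)/(2 × 4.880e-10 m) = 1.081e-25 kg·m/s

(b) The velocity uncertainty:
Δv = Δp/m = (1.081e-25 kg·m/s)/(9.109e-31 kg) = 1.186e+05 m/s = 118.614 km/s

(c) The de Broglie wavelength for this momentum:
λ = h/p = (6.626e-34 J·s)/(1.081e-25 kg·m/s) = 6.132e-09 m = 6.132 nm

Note: The de Broglie wavelength is comparable to the localization size, as expected from wave-particle duality.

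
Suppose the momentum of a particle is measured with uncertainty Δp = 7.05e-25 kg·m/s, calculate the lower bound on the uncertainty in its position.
74.792 pm

Using the Heisenberg uncertainty principle:
ΔxΔp ≥ ℏ/2

The minimum uncertainty in position is:
Δx_min = ℏ/(2Δp)
Δx_min = (1.055e-34 J·s) / (2 × 7.050e-25 kg·m/s)
Δx_min = 7.479e-11 m = 74.792 pm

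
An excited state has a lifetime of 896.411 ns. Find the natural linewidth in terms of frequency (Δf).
88.773 kHz

Using the energy-time uncertainty principle and E = hf:
ΔEΔt ≥ ℏ/2
hΔf·Δt ≥ ℏ/2

The minimum frequency uncertainty is:
Δf = ℏ/(2hτ) = 1/(4πτ)
Δf = 1/(4π × 8.964e-07 s)
Δf = 8.877e+04 Hz = 88.773 kHz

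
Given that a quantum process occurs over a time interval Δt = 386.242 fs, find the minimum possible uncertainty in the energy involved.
852.072 μeV

Using the energy-time uncertainty principle:
ΔEΔt ≥ ℏ/2

The minimum uncertainty in energy is:
ΔE_min = ℏ/(2Δt)
ΔE_min = (1.055e-34 J·s) / (2 × 3.862e-13 s)
ΔE_min = 1.365e-22 J = 852.072 μeV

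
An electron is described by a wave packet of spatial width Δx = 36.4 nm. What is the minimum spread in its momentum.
1.449 × 10^-27 kg·m/s

For a wave packet, the spatial width Δx and momentum spread Δp are related by the uncertainty principle:
ΔxΔp ≥ ℏ/2

The minimum momentum spread is:
Δp_min = ℏ/(2Δx)
Δp_min = (1.055e-34 J·s) / (2 × 3.640e-08 m)
Δp_min = 1.449e-27 kg·m/s

A wave packet cannot have both a well-defined position and well-defined momentum.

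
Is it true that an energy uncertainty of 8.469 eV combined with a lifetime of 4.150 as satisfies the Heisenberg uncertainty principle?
No, it violates the uncertainty relation.

Calculate the product ΔEΔt:
ΔE = 8.469 eV = 1.357e-18 J
ΔEΔt = (1.357e-18 J) × (4.150e-18 s)
ΔEΔt = 5.631e-36 J·s

Compare to the minimum allowed value ℏ/2:
ℏ/2 = 5.273e-35 J·s

Since ΔEΔt = 5.631e-36 J·s < 5.273e-35 J·s = ℏ/2,
this violates the uncertainty relation.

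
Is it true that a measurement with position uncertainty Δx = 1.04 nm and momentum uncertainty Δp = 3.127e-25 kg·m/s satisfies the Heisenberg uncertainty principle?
Yes, it satisfies the uncertainty principle.

Calculate the product ΔxΔp:
ΔxΔp = (1.040e-09 m) × (3.127e-25 kg·m/s)
ΔxΔp = 3.252e-34 J·s

Compare to the minimum allowed value ℏ/2:
ℏ/2 = 5.273e-35 J·s

Since ΔxΔp = 3.252e-34 J·s ≥ 5.273e-35 J·s = ℏ/2,
the measurement satisfies the uncertainty principle.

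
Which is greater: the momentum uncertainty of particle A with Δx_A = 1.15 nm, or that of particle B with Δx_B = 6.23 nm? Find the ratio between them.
Particle A has the larger minimum momentum uncertainty, by a factor of 5.42.

For each particle, the minimum momentum uncertainty is Δp_min = ℏ/(2Δx):

Particle A: Δp_A = ℏ/(2×1.150e-09 m) = 4.585e-26 kg·m/s
Particle B: Δp_B = ℏ/(2×6.230e-09 m) = 8.464e-27 kg·m/s

Ratio: Δp_A/Δp_B = 5.42

Since Δp_min ∝ 1/Δx, the particle with smaller position uncertainty (A) has larger momentum uncertainty.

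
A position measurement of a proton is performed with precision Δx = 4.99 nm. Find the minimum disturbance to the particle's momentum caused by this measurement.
1.057 × 10^-26 kg·m/s

The uncertainty principle implies that measuring position disturbs momentum:
ΔxΔp ≥ ℏ/2

When we measure position with precision Δx, we necessarily introduce a momentum uncertainty:
Δp ≥ ℏ/(2Δx)
Δp_min = (1.055e-34 J·s) / (2 × 4.990e-09 m)
Δp_min = 1.057e-26 kg·m/s

The more precisely we measure position, the greater the momentum disturbance.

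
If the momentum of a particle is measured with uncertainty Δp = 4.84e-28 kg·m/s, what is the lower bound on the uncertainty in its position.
108.943 nm

Using the Heisenberg uncertainty principle:
ΔxΔp ≥ ℏ/2

The minimum uncertainty in position is:
Δx_min = ℏ/(2Δp)
Δx_min = (1.055e-34 J·s) / (2 × 4.840e-28 kg·m/s)
Δx_min = 1.089e-07 m = 108.943 nm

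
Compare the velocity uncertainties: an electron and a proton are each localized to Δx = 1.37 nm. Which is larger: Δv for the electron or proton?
The electron has the larger minimum velocity uncertainty, by a ratio of 1836.2.

For both particles, Δp_min = ℏ/(2Δx) = 3.849e-26 kg·m/s (same for both).

The velocity uncertainty is Δv = Δp/m:
- electron: Δv = 3.849e-26 / 9.109e-31 = 4.225e+04 m/s = 42.251 km/s
- proton: Δv = 3.849e-26 / 1.673e-27 = 2.301e+01 m/s = 23.011 m/s

Ratio: 4.225e+04 / 2.301e+01 = 1836.2

The lighter particle has larger velocity uncertainty because Δv ∝ 1/m.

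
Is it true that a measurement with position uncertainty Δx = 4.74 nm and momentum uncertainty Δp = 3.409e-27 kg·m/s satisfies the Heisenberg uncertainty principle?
No, it violates the uncertainty principle (impossible measurement).

Calculate the product ΔxΔp:
ΔxΔp = (4.740e-09 m) × (3.409e-27 kg·m/s)
ΔxΔp = 1.616e-35 J·s

Compare to the minimum allowed value ℏ/2:
ℏ/2 = 5.273e-35 J·s

Since ΔxΔp = 1.616e-35 J·s < 5.273e-35 J·s = ℏ/2,
the measurement violates the uncertainty principle.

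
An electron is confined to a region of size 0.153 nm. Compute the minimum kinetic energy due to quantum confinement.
406.893 meV

Using the uncertainty principle:

1. Position uncertainty: Δx ≈ 1.530e-10 m
2. Minimum momentum uncertainty: Δp = ℏ/(2Δx) = 3.446e-25 kg·m/s
3. Minimum kinetic energy:
   KE = (Δp)²/(2m) = (3.446e-25)²/(2 × 9.109e-31 kg)
   KE = 6.519e-20 J = 406.893 meV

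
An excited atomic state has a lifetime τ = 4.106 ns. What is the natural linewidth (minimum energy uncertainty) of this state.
80.152 neV

Using the energy-time uncertainty principle:
ΔEΔt ≥ ℏ/2

The lifetime τ represents the time uncertainty Δt.
The natural linewidth (minimum energy uncertainty) is:

ΔE = ℏ/(2τ)
ΔE = (1.055e-34 J·s) / (2 × 4.106e-09 s)
ΔE = 1.284e-26 J = 80.152 neV

This natural linewidth limits the precision of spectroscopic measurements.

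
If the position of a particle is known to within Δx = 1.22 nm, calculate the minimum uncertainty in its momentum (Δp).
4.322 × 10^-26 kg·m/s

Using the Heisenberg uncertainty principle:
ΔxΔp ≥ ℏ/2

The minimum uncertainty in momentum is:
Δp_min = ℏ/(2Δx)
Δp_min = (1.055e-34 J·s) / (2 × 1.220e-09 m)
Δp_min = 4.322e-26 kg·m/s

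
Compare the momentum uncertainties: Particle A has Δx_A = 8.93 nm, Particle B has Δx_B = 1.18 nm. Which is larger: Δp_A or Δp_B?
Particle B has the larger minimum momentum uncertainty, by a factor of 7.57.

For each particle, the minimum momentum uncertainty is Δp_min = ℏ/(2Δx):

Particle A: Δp_A = ℏ/(2×8.930e-09 m) = 5.905e-27 kg·m/s
Particle B: Δp_B = ℏ/(2×1.180e-09 m) = 4.469e-26 kg·m/s

Ratio: Δp_B/Δp_A = 7.57

Since Δp_min ∝ 1/Δx, the particle with smaller position uncertainty (B) has larger momentum uncertainty.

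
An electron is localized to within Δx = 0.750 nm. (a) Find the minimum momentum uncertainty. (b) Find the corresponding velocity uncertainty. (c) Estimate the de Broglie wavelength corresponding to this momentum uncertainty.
(a) Δp_min = 7.030 × 10^-26 kg·m/s
(b) Δv_min = 77.178 km/s
(c) λ_dB = 9.425 nm

Step-by-step:

(a) From the uncertainty principle:
Δp_min = ℏ/(2Δx) = (1.055e-34 J·s)/(2 × 7.500e-10 m) = 7.030e-26 kg·m/s

(b) The velocity uncertainty:
Δv = Δp/m = (7.030e-26 kg·m/s)/(9.109e-31 kg) = 7.718e+04 m/s = 77.178 km/s

(c) The de Broglie wavelength for this momentum:
λ = h/p = (6.626e-34 J·s)/(7.030e-26 kg·m/s) = 9.425e-09 m = 9.425 nm

Note: The de Broglie wavelength is comparable to the localization size, as expected from wave-particle duality.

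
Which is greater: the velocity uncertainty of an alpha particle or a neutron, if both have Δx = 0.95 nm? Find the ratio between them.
The neutron has the larger minimum velocity uncertainty, by a ratio of 4.0.

For both particles, Δp_min = ℏ/(2Δx) = 5.550e-26 kg·m/s (same for both).

The velocity uncertainty is Δv = Δp/m:
- alpha particle: Δv = 5.550e-26 / 6.645e-27 = 8.353e+00 m/s = 8.353 m/s
- neutron: Δv = 5.550e-26 / 1.675e-27 = 3.314e+01 m/s = 33.138 m/s

Ratio: 3.314e+01 / 8.353e+00 = 4.0

The lighter particle has larger velocity uncertainty because Δv ∝ 1/m.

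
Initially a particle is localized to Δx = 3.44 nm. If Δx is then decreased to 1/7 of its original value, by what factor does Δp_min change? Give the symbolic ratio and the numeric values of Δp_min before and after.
Original Δp_min = 1.533 × 10^-26 kg·m/s; new Δp'_min = 1.073 × 10^-25 kg·m/s; ratio Δp'_min/Δp_min = 7.

From the uncertainty principle ΔxΔp ≥ ℏ/2, the minimum momentum uncertainty is Δp_min = ℏ/(2Δx).

Original (Δx = 3.44 nm = 3.440e-09 m):
Δp_min = (1.055e-34 J·s)/(2 × 3.440e-09 m) = 1.533e-26 kg·m/s

When Δx → (1/7)Δx:
Δp'_min = ℏ/(2 × (1/7)Δx) = 7 × ℏ/(2Δx) = 7 × Δp_min
Δp'_min = 7 × 1.533e-26 kg·m/s = 1.073e-25 kg·m/s

Since Δp_min ∝ 1/Δx, when Δx is decreased to 1/7 of its original value, Δp_min increases to 7 times its original value.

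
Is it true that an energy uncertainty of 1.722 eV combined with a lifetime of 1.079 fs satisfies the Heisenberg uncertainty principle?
Yes, it satisfies the uncertainty relation.

Calculate the product ΔEΔt:
ΔE = 1.722 eV = 2.759e-19 J
ΔEΔt = (2.759e-19 J) × (1.079e-15 s)
ΔEΔt = 2.977e-34 J·s

Compare to the minimum allowed value ℏ/2:
ℏ/2 = 5.273e-35 J·s

Since ΔEΔt = 2.977e-34 J·s ≥ 5.273e-35 J·s = ℏ/2,
this satisfies the uncertainty relation.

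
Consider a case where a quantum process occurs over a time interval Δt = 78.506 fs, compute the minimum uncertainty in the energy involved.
4.192 meV

Using the energy-time uncertainty principle:
ΔEΔt ≥ ℏ/2

The minimum uncertainty in energy is:
ΔE_min = ℏ/(2Δt)
ΔE_min = (1.055e-34 J·s) / (2 × 7.851e-14 s)
ΔE_min = 6.717e-22 J = 4.192 meV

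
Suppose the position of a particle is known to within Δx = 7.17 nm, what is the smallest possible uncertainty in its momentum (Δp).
7.354 × 10^-27 kg·m/s

Using the Heisenberg uncertainty principle:
ΔxΔp ≥ ℏ/2

The minimum uncertainty in momentum is:
Δp_min = ℏ/(2Δx)
Δp_min = (1.055e-34 J·s) / (2 × 7.170e-09 m)
Δp_min = 7.354e-27 kg·m/s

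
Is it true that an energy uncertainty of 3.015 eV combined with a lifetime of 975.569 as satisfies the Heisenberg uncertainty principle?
Yes, it satisfies the uncertainty relation.

Calculate the product ΔEΔt:
ΔE = 3.015 eV = 4.831e-19 J
ΔEΔt = (4.831e-19 J) × (9.756e-16 s)
ΔEΔt = 4.713e-34 J·s

Compare to the minimum allowed value ℏ/2:
ℏ/2 = 5.273e-35 J·s

Since ΔEΔt = 4.713e-34 J·s ≥ 5.273e-35 J·s = ℏ/2,
this satisfies the uncertainty relation.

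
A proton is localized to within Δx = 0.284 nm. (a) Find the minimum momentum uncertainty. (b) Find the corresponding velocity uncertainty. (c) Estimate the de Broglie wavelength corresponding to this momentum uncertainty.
(a) Δp_min = 1.857 × 10^-25 kg·m/s
(b) Δv_min = 111.002 m/s
(c) λ_dB = 3.569 nm

Step-by-step:

(a) From the uncertainty principle:
Δp_min = ℏ/(2Δx) = (1.055e-34 J·s)/(2 × 2.840e-10 m) = 1.857e-25 kg·m/s

(b) The velocity uncertainty:
Δv = Δp/m = (1.857e-25 kg·m/s)/(1.673e-27 kg) = 1.110e+02 m/s = 111.002 m/s

(c) The de Broglie wavelength for this momentum:
λ = h/p = (6.626e-34 J·s)/(1.857e-25 kg·m/s) = 3.569e-09 m = 3.569 nm

Note: The de Broglie wavelength is comparable to the localization size, as expected from wave-particle duality.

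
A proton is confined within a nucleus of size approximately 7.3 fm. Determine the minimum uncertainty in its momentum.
7.223 × 10^-21 kg·m/s

Using the Heisenberg uncertainty principle:
ΔxΔp ≥ ℏ/2

With Δx ≈ L = 7.300e-15 m (the confinement size):
Δp_min = ℏ/(2Δx)
Δp_min = (1.055e-34 J·s) / (2 × 7.300e-15 m)
Δp_min = 7.223e-21 kg·m/s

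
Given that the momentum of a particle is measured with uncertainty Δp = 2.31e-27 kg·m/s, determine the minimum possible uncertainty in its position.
22.826 nm

Using the Heisenberg uncertainty principle:
ΔxΔp ≥ ℏ/2

The minimum uncertainty in position is:
Δx_min = ℏ/(2Δp)
Δx_min = (1.055e-34 J·s) / (2 × 2.310e-27 kg·m/s)
Δx_min = 2.283e-08 m = 22.826 nm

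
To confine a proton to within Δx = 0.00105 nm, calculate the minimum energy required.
4.705 eV

Localizing a particle requires giving it sufficient momentum uncertainty:

1. From uncertainty principle: Δp ≥ ℏ/(2Δx)
   Δp_min = (1.055e-34 J·s) / (2 × 1.050e-12 m)
   Δp_min = 5.022e-23 kg·m/s

2. This momentum uncertainty corresponds to kinetic energy:
   KE ≈ (Δp)²/(2m) = (5.022e-23)²/(2 × 1.673e-27 kg)
   KE = 7.539e-19 J = 4.705 eV

Tighter localization requires more energy.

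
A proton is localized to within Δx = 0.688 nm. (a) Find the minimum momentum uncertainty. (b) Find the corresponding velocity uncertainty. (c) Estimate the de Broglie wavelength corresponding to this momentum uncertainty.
(a) Δp_min = 7.664 × 10^-26 kg·m/s
(b) Δv_min = 45.821 m/s
(c) λ_dB = 8.646 nm

Step-by-step:

(a) From the uncertainty principle:
Δp_min = ℏ/(2Δx) = (1.055e-34 J·s)/(2 × 6.880e-10 m) = 7.664e-26 kg·m/s

(b) The velocity uncertainty:
Δv = Δp/m = (7.664e-26 kg·m/s)/(1.673e-27 kg) = 4.582e+01 m/s = 45.821 m/s

(c) The de Broglie wavelength for this momentum:
λ = h/p = (6.626e-34 J·s)/(7.664e-26 kg·m/s) = 8.646e-09 m = 8.646 nm

Note: The de Broglie wavelength is comparable to the localization size, as expected from wave-particle duality.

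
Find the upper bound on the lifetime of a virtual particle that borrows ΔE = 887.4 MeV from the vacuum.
3.709 × 10^-25 s

Using the energy-time uncertainty principle:
ΔEΔt ≥ ℏ/2

For a virtual particle borrowing energy ΔE, the maximum lifetime is:
Δt_max = ℏ/(2ΔE)

Converting energy:
ΔE = 887.4 MeV = 1.422e-10 J

Δt_max = (1.055e-34 J·s) / (2 × 1.422e-10 J)
Δt_max = 3.709e-25 s = 3.709 × 10^-25 s

Virtual particles with higher borrowed energy exist for shorter times.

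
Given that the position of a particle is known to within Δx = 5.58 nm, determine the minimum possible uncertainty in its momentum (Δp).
9.450 × 10^-27 kg·m/s

Using the Heisenberg uncertainty principle:
ΔxΔp ≥ ℏ/2

The minimum uncertainty in momentum is:
Δp_min = ℏ/(2Δx)
Δp_min = (1.055e-34 J·s) / (2 × 5.580e-09 m)
Δp_min = 9.450e-27 kg·m/s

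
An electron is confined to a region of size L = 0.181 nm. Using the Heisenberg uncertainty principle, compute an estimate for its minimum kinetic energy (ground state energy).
290.741 meV

Using the uncertainty principle to estimate ground state energy:

1. The position uncertainty is approximately the confinement size:
   Δx ≈ L = 1.810e-10 m

2. From ΔxΔp ≥ ℏ/2, the minimum momentum uncertainty is:
   Δp ≈ ℏ/(2L) = 2.913e-25 kg·m/s

3. The kinetic energy is approximately:
   KE ≈ (Δp)²/(2m) = (2.913e-25)²/(2 × 9.109e-31 kg)
   KE ≈ 4.658e-20 J = 290.741 meV

This is an order-of-magnitude estimate of the ground state energy.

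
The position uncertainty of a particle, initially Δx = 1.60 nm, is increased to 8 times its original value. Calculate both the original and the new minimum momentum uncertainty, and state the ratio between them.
Original Δp_min = 3.296 × 10^-26 kg·m/s; new Δp'_min = 4.119 × 10^-27 kg·m/s; ratio Δp'_min/Δp_min = 1/8.

From the uncertainty principle ΔxΔp ≥ ℏ/2, the minimum momentum uncertainty is Δp_min = ℏ/(2Δx).

Original (Δx = 1.60 nm = 1.600e-09 m):
Δp_min = (1.055e-34 J·s)/(2 × 1.600e-09 m) = 3.296e-26 kg·m/s

When Δx → 8Δx:
Δp'_min = ℏ/(2 × 8Δx) = (1/8) × ℏ/(2Δx) = (1/8) × Δp_min
Δp'_min = 1/8 × 3.296e-26 kg·m/s = 4.119e-27 kg·m/s

Since Δp_min ∝ 1/Δx, when Δx is increased to 8 times its original value, Δp_min decreases to 1/8 of its original value.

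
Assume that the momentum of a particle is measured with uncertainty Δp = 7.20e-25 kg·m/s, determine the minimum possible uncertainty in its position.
73.234 pm

Using the Heisenberg uncertainty principle:
ΔxΔp ≥ ℏ/2

The minimum uncertainty in position is:
Δx_min = ℏ/(2Δp)
Δx_min = (1.055e-34 J·s) / (2 × 7.200e-25 kg·m/s)
Δx_min = 7.323e-11 m = 73.234 pm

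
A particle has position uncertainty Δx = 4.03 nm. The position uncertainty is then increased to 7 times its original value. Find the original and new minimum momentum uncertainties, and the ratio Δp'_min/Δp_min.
Original Δp_min = 1.308 × 10^-26 kg·m/s; new Δp'_min = 1.869 × 10^-27 kg·m/s; ratio Δp'_min/Δp_min = 1/7.

From the uncertainty principle ΔxΔp ≥ ℏ/2, the minimum momentum uncertainty is Δp_min = ℏ/(2Δx).

Original (Δx = 4.03 nm = 4.030e-09 m):
Δp_min = (1.055e-34 J·s)/(2 × 4.030e-09 m) = 1.308e-26 kg·m/s

When Δx → 7Δx:
Δp'_min = ℏ/(2 × 7Δx) = (1/7) × ℏ/(2Δx) = (1/7) × Δp_min
Δp'_min = 1/7 × 1.308e-26 kg·m/s = 1.869e-27 kg·m/s

Since Δp_min ∝ 1/Δx, when Δx is increased to 7 times its original value, Δp_min decreases to 1/7 of its original value.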